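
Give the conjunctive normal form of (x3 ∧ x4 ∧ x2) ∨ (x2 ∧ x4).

(x3 ∧ x4 ∧ x2) ∨ (x2 ∧ x4)
= (x3 ∨ x2) ∧ (x3 ∨ x4) ∧ (x4 ∨ x2) ∧ (x4 ∨ x4) ∧ (x2 ∨ x2) ∧ (x2 ∨ x4)   (distribute ∨ over ∧)
= x4 ∧ x2   (simplify)

x4 ∧ x2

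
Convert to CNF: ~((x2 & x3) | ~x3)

~((x2 & x3) | ~x3)
⇔ ~(x2 & x3) & ~~x3   (De Morgan)
⇔ (~x2 | ~x3) & ~~x3   (De Morgan)
⇔ (~x2 | ~x3) & x3   (double negation)

(~x2 | ~x3) & x3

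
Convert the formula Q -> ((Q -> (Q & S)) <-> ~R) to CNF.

Q -> ((Q -> (Q & S)) <-> ~R)
≡ ~Q | ((Q -> (Q & S)) <-> ~R)   [eliminate ->]
≡ ~Q | (((Q -> (Q & S)) -> ~R) & (~R -> (Q -> (Q & S))))   [eliminate <->]
≡ ~Q | ((~(Q -> (Q & S)) | ~R) & (~R -> (Q -> (Q & S))))   [eliminate ->]
≡ ~Q | ((~(~Q | (Q & S)) | ~R) & (~R -> (Q -> (Q & S))))   [eliminate ->]
≡ ~Q | ((~(~Q | (Q & S)) | ~R) & (~~R | (Q -> (Q & S))))   [eliminate ->]
≡ ~Q | ((~(~Q | (Q & S)) | ~R) & (~~R | ~Q | (Q & S)))   [eliminate ->]
≡ ~Q | (((~~Q & ~(Q & S)) | ~R) & (~~R | ~Q | (Q & S)))   [De Morgan]
≡ ~Q | (((Q & ~(Q & S)) | ~R) & (~~R | ~Q | (Q & S)))   [double negation]
≡ ~Q | (((Q & (~Q | ~S)) | ~R) & (~~R | ~Q | (Q & S)))   [De Morgan]
≡ ~Q | (((Q & (~Q | ~S)) | ~R) & (R | ~Q | (Q & S)))   [double negation]
≡ (~Q | Q | ~R) & (~Q | ~Q | ~S | ~R) & (~Q | R | ~Q | Q) & (~Q | R | ~Q | S)   [distribute | over &]
≡ (~Q | ~S | ~R) & (~Q | R | S)   [simplify]

(~Q | ~S | ~R) & (~Q | R | S)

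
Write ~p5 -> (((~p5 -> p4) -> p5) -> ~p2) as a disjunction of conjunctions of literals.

p5 | (p4 & ~p5) | ~p2

~p5 -> (((~p5 -> p4) -> p5) -> ~p2)
≡ ~~p5 | (((~p5 -> p4) -> p5) -> ~p2)
≡ ~~p5 | ~((~p5 -> p4) -> p5) | ~p2
≡ ~~p5 | ~(~(~p5 -> p4) | p5) | ~p2
≡ ~~p5 | ~(~(~~p5 | p4) | p5) | ~p2
≡ p5 | ~(~(~~p5 | p4) | p5) | ~p2
≡ p5 | (~~(~~p5 | p4) & ~p5) | ~p2
≡ p5 | ((~~p5 | p4) & ~p5) | ~p2
≡ p5 | ((p5 | p4) & ~p5) | ~p2
≡ p5 | (p5 & ~p5) | (p4 & ~p5) | ~p2
≡ p5 | (p4 & ~p5) | ~p2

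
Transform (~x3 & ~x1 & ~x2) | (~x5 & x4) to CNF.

(~x3 & ~x1 & ~x2) | (~x5 & x4)
⇔ (~x3 | ~x5) & (~x3 | x4) & (~x1 | ~x5) & (~x1 | x4) & (~x2 | ~x5) & (~x2 | x4)   (distribute | over &)

(~x3 | ~x5) & (~x3 | x4) & (~x1 | ~x5) & (~x1 | x4) & (~x2 | ~x5) & (~x2 | x4)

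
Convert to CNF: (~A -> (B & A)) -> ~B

~A | ~B

(~A -> (B & A)) -> ~B
≡ ~(~A -> (B & A)) | ~B   (eliminate ->)
≡ ~(~~A | (B & A)) | ~B   (eliminate ->)
≡ (~~~A & ~(B & A)) | ~B   (De Morgan)
≡ (~A & ~(B & A)) | ~B   (double negation)
≡ (~A & (~B | ~A)) | ~B   (De Morgan)
≡ (~A | ~B) & (~B | ~A | ~B)   (distribute | over &)
≡ ~A | ~B   (simplify)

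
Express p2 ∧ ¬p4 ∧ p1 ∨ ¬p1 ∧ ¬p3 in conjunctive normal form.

(p2 ∨ ¬p1) ∧ (p2 ∨ ¬p3) ∧ (¬p4 ∨ ¬p1) ∧ (¬p4 ∨ ¬p3) ∧ (p1 ∨ ¬p3)

p2 ∧ ¬p4 ∧ p1 ∨ ¬p1 ∧ ¬p3
= (p2 ∨ ¬p1) ∧ (p2 ∨ ¬p3) ∧ (¬p4 ∨ ¬p1) ∧ (¬p4 ∨ ¬p3) ∧ (p1 ∨ ¬p1) ∧ (p1 ∨ ¬p3)   [distribute ∨ over ∧]
= (p2 ∨ ¬p1) ∧ (p2 ∨ ¬p3) ∧ (¬p4 ∨ ¬p1) ∧ (¬p4 ∨ ¬p3) ∧ (p1 ∨ ¬p3)   [simplify]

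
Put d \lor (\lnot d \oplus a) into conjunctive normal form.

d \lor \lnot a

d \lor (\lnot d \oplus a)
= d \lor ((\lnot d \lor a) \land \lnot (\lnot d \land a))   — expand \oplus
= d \lor ((\lnot d \lor a) \land (\lnot \lnot d \lor \lnot a))   — De Morgan
= d \lor ((\lnot d \lor a) \land (d \lor \lnot a))   — double negation
= (d \lor \lnot d \lor a) \land (d \lor d \lor \lnot a)   — distribute \lor over \land
= d \lor \lnot a   — simplify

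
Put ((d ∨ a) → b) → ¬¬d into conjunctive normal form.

((d ∨ a) → b) → ¬¬d
⇔ ¬((d ∨ a) → b) ∨ ¬¬d   (eliminate →)
⇔ ¬(¬(d ∨ a) ∨ b) ∨ ¬¬d   (eliminate →)
⇔ (¬¬(d ∨ a) ∧ ¬b) ∨ ¬¬d   (De Morgan)
⇔ ((d ∨ a) ∧ ¬b) ∨ ¬¬d   (double negation)
⇔ ((d ∨ a) ∧ ¬b) ∨ d   (double negation)
⇔ (d ∨ a ∨ d) ∧ (¬b ∨ d)   (distribute ∨ over ∧)
⇔ (d ∨ a) ∧ (¬b ∨ d)   (simplify)

(d ∨ a) ∧ (¬b ∨ d)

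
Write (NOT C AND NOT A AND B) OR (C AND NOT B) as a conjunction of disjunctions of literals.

(NOT C OR NOT B) AND (NOT A OR C) AND (NOT A OR NOT B) AND (B OR C)

(NOT C AND NOT A AND B) OR (C AND NOT B)
⇔ (NOT C OR C) AND (NOT C OR NOT B) AND (NOT A OR C) AND (NOT A OR NOT B) AND (B OR C) AND (B OR NOT B)   (distribute OR over AND)
⇔ (NOT C OR NOT B) AND (NOT A OR C) AND (NOT A OR NOT B) AND (B OR C)   (simplify)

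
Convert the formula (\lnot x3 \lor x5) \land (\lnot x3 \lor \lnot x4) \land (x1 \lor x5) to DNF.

(\lnot x3 \lor x5) \land (\lnot x3 \lor \lnot x4) \land (x1 \lor x5)
≡ (\lnot x3 \land \lnot x3 \land x1) \lor (\lnot x3 \land \lnot x3 \land x5) \lor (\lnot x3 \land \lnot x4 \land x1) \lor (\lnot x3 \land \lnot x4 \land x5) \lor (x5 \land \lnot x3 \land x1) \lor (x5 \land \lnot x3 \land x5) \lor (x5 \land \lnot x4 \land x1) \lor (x5 \land \lnot x4 \land x5)   [distribute \land over \lor]
≡ (\lnot x3 \land x1) \lor (\lnot x3 \land x5) \lor (x5 \land \lnot x4)   [simplify]

(\lnot x3 \land x1) \lor (\lnot x3 \land x5) \lor (x5 \land \lnot x4)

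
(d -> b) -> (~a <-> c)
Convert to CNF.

(d -> b) -> (~a <-> c)
⇔ ~(d -> b) | (~a <-> c)
⇔ ~(~d | b) | (~a <-> c)
⇔ ~(~d | b) | ((~a -> c) & (c -> ~a))
⇔ ~(~d | b) | ((~~a | c) & (c -> ~a))
⇔ ~(~d | b) | ((~~a | c) & (~c | ~a))
⇔ (~~d & ~b) | ((~~a | c) & (~c | ~a))
⇔ (d & ~b) | ((~~a | c) & (~c | ~a))
⇔ (d & ~b) | ((a | c) & (~c | ~a))
⇔ (d | a | c) & (d | ~c | ~a) & (~b | a | c) & (~b | ~c | ~a)

(d | a | c) & (d | ~c | ~a) & (~b | a | c) & (~b | ~c | ~a)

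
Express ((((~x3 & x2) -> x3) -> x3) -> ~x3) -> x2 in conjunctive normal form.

x2 | x3

((((~x3 & x2) -> x3) -> x3) -> ~x3) -> x2
= ~((((~x3 & x2) -> x3) -> x3) -> ~x3) | x2   — eliminate ->
= ~(~(((~x3 & x2) -> x3) -> x3) | ~x3) | x2   — eliminate ->
= ~(~(~((~x3 & x2) -> x3) | x3) | ~x3) | x2   — eliminate ->
= ~(~(~(~(~x3 & x2) | x3) | x3) | ~x3) | x2   — eliminate ->
= (~~(~(~(~x3 & x2) | x3) | x3) & ~~x3) | x2   — De Morgan
= ((~(~(~x3 & x2) | x3) | x3) & ~~x3) | x2   — double negation
= (((~~(~x3 & x2) & ~x3) | x3) & ~~x3) | x2   — De Morgan
= (((~x3 & x2 & ~x3) | x3) & ~~x3) | x2   — double negation
= (((~x3 & x2 & ~x3) | x3) & x3) | x2   — double negation
= (~x3 | x3 | x2) & (x2 | x3 | x2) & (~x3 | x3 | x2) & (x3 | x2)   — distribute | over &
= x2 | x3   — simplify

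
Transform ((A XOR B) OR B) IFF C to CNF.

((A XOR B) OR B) IFF C
⇔ (((A XOR B) OR B) IMPLIES C) AND (C IMPLIES ((A XOR B) OR B))   [eliminate IFF]
⇔ (NOT ((A XOR B) OR B) OR C) AND (C IMPLIES ((A XOR B) OR B))   [eliminate IMPLIES]
⇔ (NOT (((A OR B) AND NOT (A AND B)) OR B) OR C) AND (C IMPLIES ((A XOR B) OR B))   [expand XOR]
⇔ (NOT (((A OR B) AND NOT (A AND B)) OR B) OR C) AND (NOT C OR (A XOR B) OR B)   [eliminate IMPLIES]
⇔ (NOT (((A OR B) AND NOT (A AND B)) OR B) OR C) AND (NOT C OR ((A OR B) AND NOT (A AND B)) OR B)   [expand XOR]
⇔ ((NOT ((A OR B) AND NOT (A AND B)) AND NOT B) OR C) AND (NOT C OR ((A OR B) AND NOT (A AND B)) OR B)   [De Morgan]
⇔ (((NOT (A OR B) OR NOT NOT (A AND B)) AND NOT B) OR C) AND (NOT C OR ((A OR B) AND NOT (A AND B)) OR B)   [De Morgan]
⇔ ((((NOT A AND NOT B) OR NOT NOT (A AND B)) AND NOT B) OR C) AND (NOT C OR ((A OR B) AND NOT (A AND B)) OR B)   [De Morgan]
⇔ ((((NOT A AND NOT B) OR (A AND B)) AND NOT B) OR C) AND (NOT C OR ((A OR B) AND NOT (A AND B)) OR B)   [double negation]
⇔ ((((NOT A AND NOT B) OR (A AND B)) AND NOT B) OR C) AND (NOT C OR ((A OR B) AND (NOT A OR NOT B)) OR B)   [De Morgan]
⇔ (NOT A OR A OR C) AND (NOT A OR B OR C) AND (NOT B OR A OR C) AND (NOT B OR B OR C) AND (NOT B OR C) AND (NOT C OR A OR B OR B) AND (NOT C OR NOT A OR NOT B OR B)   [distribute OR over AND]
⇔ (NOT A OR B OR C) AND (NOT B OR C) AND (NOT C OR A OR B)   [simplify]

(NOT A OR B OR C) AND (NOT B OR C) AND (NOT C OR A OR B)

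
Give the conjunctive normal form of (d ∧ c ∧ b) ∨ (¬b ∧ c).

(d ∨ ¬b) ∧ c

(d ∧ c ∧ b) ∨ (¬b ∧ c)
≡ (d ∨ ¬b) ∧ (d ∨ c) ∧ (c ∨ ¬b) ∧ (c ∨ c) ∧ (b ∨ ¬b) ∧ (b ∨ c)   — distribute ∨ over ∧
≡ (d ∨ ¬b) ∧ c   — simplify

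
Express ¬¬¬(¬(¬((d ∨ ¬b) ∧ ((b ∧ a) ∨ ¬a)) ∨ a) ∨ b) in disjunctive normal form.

¬b ∧ a

¬¬¬(¬(¬((d ∨ ¬b) ∧ ((b ∧ a) ∨ ¬a)) ∨ a) ∨ b)
= ¬(¬(¬((d ∨ ¬b) ∧ ((b ∧ a) ∨ ¬a)) ∨ a) ∨ b)   [double negation]
= ¬¬(¬((d ∨ ¬b) ∧ ((b ∧ a) ∨ ¬a)) ∨ a) ∧ ¬b   [De Morgan]
= (¬((d ∨ ¬b) ∧ ((b ∧ a) ∨ ¬a)) ∨ a) ∧ ¬b   [double negation]
= (¬(d ∨ ¬b) ∨ ¬((b ∧ a) ∨ ¬a) ∨ a) ∧ ¬b   [De Morgan]
= ((¬d ∧ ¬¬b) ∨ ¬((b ∧ a) ∨ ¬a) ∨ a) ∧ ¬b   [De Morgan]
= ((¬d ∧ b) ∨ ¬((b ∧ a) ∨ ¬a) ∨ a) ∧ ¬b   [double negation]
= ((¬d ∧ b) ∨ (¬(b ∧ a) ∧ ¬¬a) ∨ a) ∧ ¬b   [De Morgan]
= ((¬d ∧ b) ∨ ((¬b ∨ ¬a) ∧ ¬¬a) ∨ a) ∧ ¬b   [De Morgan]
= ((¬d ∧ b) ∨ ((¬b ∨ ¬a) ∧ a) ∨ a) ∧ ¬b   [double negation]
= (¬d ∧ b ∧ ¬b) ∨ (¬b ∧ a ∧ ¬b) ∨ (¬a ∧ a ∧ ¬b) ∨ (a ∧ ¬b)   [distribute ∧ over ∨]
= ¬b ∧ a   [simplify]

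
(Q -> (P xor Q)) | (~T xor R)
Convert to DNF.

(Q -> (P xor Q)) | (~T xor R)
⇔ ~Q | (P xor Q) | (~T xor R)   (eliminate ->)
⇔ ~Q | (P & ~Q) | (~P & Q) | (~T xor R)   (expand xor)
⇔ ~Q | (P & ~Q) | (~P & Q) | (~T & ~R) | (~~T & R)   (expand xor)
⇔ ~Q | (P & ~Q) | (~P & Q) | (~T & ~R) | (T & R)   (double negation)
⇔ ~Q | (~P & Q) | (~T & ~R) | (T & R)   (simplify)

~Q | (~P & Q) | (~T & ~R) | (T & R)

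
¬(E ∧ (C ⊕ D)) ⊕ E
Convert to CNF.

(C ∨ D ∨ ¬E) ∧ (¬C ∨ ¬D ∨ ¬E)

¬(E ∧ (C ⊕ D)) ⊕ E
≡ (¬(E ∧ (C ⊕ D)) ∨ E) ∧ ¬(¬(E ∧ (C ⊕ D)) ∧ E)   — expand ⊕
≡ (¬(E ∧ (C ∨ D) ∧ ¬(C ∧ D)) ∨ E) ∧ ¬(¬(E ∧ (C ⊕ D)) ∧ E)   — expand ⊕
≡ (¬(E ∧ (C ∨ D) ∧ ¬(C ∧ D)) ∨ E) ∧ ¬(¬(E ∧ (C ∨ D) ∧ ¬(C ∧ D)) ∧ E)   — expand ⊕
≡ (¬E ∨ ¬(C ∨ D) ∨ ¬¬(C ∧ D) ∨ E) ∧ ¬(¬(E ∧ (C ∨ D) ∧ ¬(C ∧ D)) ∧ E)   — De Morgan
≡ (¬E ∨ (¬C ∧ ¬D) ∨ ¬¬(C ∧ D) ∨ E) ∧ ¬(¬(E ∧ (C ∨ D) ∧ ¬(C ∧ D)) ∧ E)   — De Morgan
≡ (¬E ∨ (¬C ∧ ¬D) ∨ (C ∧ D) ∨ E) ∧ ¬(¬(E ∧ (C ∨ D) ∧ ¬(C ∧ D)) ∧ E)   — double negation
≡ (¬E ∨ (¬C ∧ ¬D) ∨ (C ∧ D) ∨ E) ∧ (¬¬(E ∧ (C ∨ D) ∧ ¬(C ∧ D)) ∨ ¬E)   — De Morgan
≡ (¬E ∨ (¬C ∧ ¬D) ∨ (C ∧ D) ∨ E) ∧ ((E ∧ (C ∨ D) ∧ ¬(C ∧ D)) ∨ ¬E)   — double negation
≡ (¬E ∨ (¬C ∧ ¬D) ∨ (C ∧ D) ∨ E) ∧ ((E ∧ (C ∨ D) ∧ (¬C ∨ ¬D)) ∨ ¬E)   — De Morgan
≡ (¬E ∨ ¬C ∨ C ∨ E) ∧ (¬E ∨ ¬C ∨ D ∨ E) ∧ (¬E ∨ ¬D ∨ C ∨ E) ∧ (¬E ∨ ¬D ∨ D ∨ E) ∧ (E ∨ ¬E) ∧ (C ∨ D ∨ ¬E) ∧ (¬C ∨ ¬D ∨ ¬E)   — distribute ∨ over ∧
≡ (C ∨ D ∨ ¬E) ∧ (¬C ∨ ¬D ∨ ¬E)   — simplify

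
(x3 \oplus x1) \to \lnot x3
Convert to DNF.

(x3 \oplus x1) \to \lnot x3
⇔ \lnot (x3 \oplus x1) \lor \lnot x3   (eliminate \to)
⇔ \lnot ((x3 \land \lnot x1) \lor (\lnot x3 \land x1)) \lor \lnot x3   (expand \oplus)
⇔ (\lnot (x3 \land \lnot x1) \land \lnot (\lnot x3 \land x1)) \lor \lnot x3   (De Morgan)
⇔ ((\lnot x3 \lor \lnot \lnot x1) \land \lnot (\lnot x3 \land x1)) \lor \lnot x3   (De Morgan)
⇔ ((\lnot x3 \lor x1) \land \lnot (\lnot x3 \land x1)) \lor \lnot x3   (double negation)
⇔ ((\lnot x3 \lor x1) \land (\lnot \lnot x3 \lor \lnot x1)) \lor \lnot x3   (De Morgan)
⇔ ((\lnot x3 \lor x1) \land (x3 \lor \lnot x1)) \lor \lnot x3   (double negation)
⇔ (\lnot x3 \land x3) \lor (\lnot x3 \land \lnot x1) \lor (x1 \land x3) \lor (x1 \land \lnot x1) \lor \lnot x3   (distribute \land over \lor)
⇔ (x1 \land x3) \lor \lnot x3   (simplify)

(x1 \land x3) \lor \lnot x3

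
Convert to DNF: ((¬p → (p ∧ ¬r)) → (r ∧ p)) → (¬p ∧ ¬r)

((¬p → (p ∧ ¬r)) → (r ∧ p)) → (¬p ∧ ¬r)
⇔ ¬((¬p → (p ∧ ¬r)) → (r ∧ p)) ∨ (¬p ∧ ¬r)   — eliminate →
⇔ ¬(¬(¬p → (p ∧ ¬r)) ∨ (r ∧ p)) ∨ (¬p ∧ ¬r)   — eliminate →
⇔ ¬(¬(¬¬p ∨ (p ∧ ¬r)) ∨ (r ∧ p)) ∨ (¬p ∧ ¬r)   — eliminate →
⇔ (¬¬(¬¬p ∨ (p ∧ ¬r)) ∧ ¬(r ∧ p)) ∨ (¬p ∧ ¬r)   — De Morgan
⇔ ((¬¬p ∨ (p ∧ ¬r)) ∧ ¬(r ∧ p)) ∨ (¬p ∧ ¬r)   — double negation
⇔ ((p ∨ (p ∧ ¬r)) ∧ ¬(r ∧ p)) ∨ (¬p ∧ ¬r)   — double negation
⇔ ((p ∨ (p ∧ ¬r)) ∧ (¬r ∨ ¬p)) ∨ (¬p ∧ ¬r)   — De Morgan
⇔ (p ∧ ¬r) ∨ (p ∧ ¬p) ∨ (p ∧ ¬r ∧ ¬r) ∨ (p ∧ ¬r ∧ ¬p) ∨ (¬p ∧ ¬r)   — distribute ∧ over ∨
⇔ (p ∧ ¬r) ∨ (¬p ∧ ¬r)   — simplify

(p ∧ ¬r) ∨ (¬p ∧ ¬r)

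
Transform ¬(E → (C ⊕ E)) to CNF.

¬(E → (C ⊕ E))
= ¬(¬E ∨ (C ⊕ E))   [eliminate →]
= ¬(¬E ∨ ((C ∨ E) ∧ ¬(C ∧ E)))   [expand ⊕]
= ¬¬E ∧ ¬((C ∨ E) ∧ ¬(C ∧ E))   [De Morgan]
= E ∧ ¬((C ∨ E) ∧ ¬(C ∧ E))   [double negation]
= E ∧ (¬(C ∨ E) ∨ ¬¬(C ∧ E))   [De Morgan]
= E ∧ ((¬C ∧ ¬E) ∨ ¬¬(C ∧ E))   [De Morgan]
= E ∧ ((¬C ∧ ¬E) ∨ (C ∧ E))   [double negation]
= E ∧ (¬C ∨ C) ∧ (¬C ∨ E) ∧ (¬E ∨ C) ∧ (¬E ∨ E)   [distribute ∨ over ∧]
= E ∧ (¬E ∨ C)   [simplify]

E ∧ (¬E ∨ C)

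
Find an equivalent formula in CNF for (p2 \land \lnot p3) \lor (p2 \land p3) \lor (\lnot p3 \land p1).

(p2 \land \lnot p3) \lor (p2 \land p3) \lor (\lnot p3 \land p1)
≡ (p2 \lor p2 \lor \lnot p3) \land (p2 \lor p2 \lor p1) \land (p2 \lor p3 \lor \lnot p3) \land (p2 \lor p3 \lor p1) \land (\lnot p3 \lor p2 \lor \lnot p3) \land (\lnot p3 \lor p2 \lor p1) \land (\lnot p3 \lor p3 \lor \lnot p3) \land (\lnot p3 \lor p3 \lor p1)   [distribute \lor over \land]
≡ (p2 \lor \lnot p3) \land (p2 \lor p1)   [simplify]

(p2 \lor \lnot p3) \land (p2 \lor p1)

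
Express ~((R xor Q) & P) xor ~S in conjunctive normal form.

~((R xor Q) & P) xor ~S
≡ (~((R xor Q) & P) | ~S) & ~(~((R xor Q) & P) & ~S)   [expand xor]
≡ (~((R | Q) & ~(R & Q) & P) | ~S) & ~(~((R xor Q) & P) & ~S)   [expand xor]
≡ (~((R | Q) & ~(R & Q) & P) | ~S) & ~(~((R | Q) & ~(R & Q) & P) & ~S)   [expand xor]
≡ (~(R | Q) | ~~(R & Q) | ~P | ~S) & ~(~((R | Q) & ~(R & Q) & P) & ~S)   [De Morgan]
≡ ((~R & ~Q) | ~~(R & Q) | ~P | ~S) & ~(~((R | Q) & ~(R & Q) & P) & ~S)   [De Morgan]
≡ ((~R & ~Q) | (R & Q) | ~P | ~S) & ~(~((R | Q) & ~(R & Q) & P) & ~S)   [double negation]
≡ ((~R & ~Q) | (R & Q) | ~P | ~S) & (~~((R | Q) & ~(R & Q) & P) | ~~S)   [De Morgan]
≡ ((~R & ~Q) | (R & Q) | ~P | ~S) & (((R | Q) & ~(R & Q) & P) | ~~S)   [double negation]
≡ ((~R & ~Q) | (R & Q) | ~P | ~S) & (((R | Q) & (~R | ~Q) & P) | ~~S)   [De Morgan]
≡ ((~R & ~Q) | (R & Q) | ~P | ~S) & (((R | Q) & (~R | ~Q) & P) | S)   [double negation]
≡ (~R | R | ~P | ~S) & (~R | Q | ~P | ~S) & (~Q | R | ~P | ~S) & (~Q | Q | ~P | ~S) & (R | Q | S) & (~R | ~Q | S) & (P | S)   [distribute | over &]
≡ (~R | Q | ~P | ~S) & (~Q | R | ~P | ~S) & (R | Q | S) & (~R | ~Q | S) & (P | S)   [simplify]

(~R | Q | ~P | ~S) & (~Q | R | ~P | ~S) & (R | Q | S) & (~R | ~Q | S) & (P | S)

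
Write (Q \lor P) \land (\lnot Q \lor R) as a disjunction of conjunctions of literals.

(Q \land R) \lor (P \land \lnot Q) \lor (P \land R)

(Q \lor P) \land (\lnot Q \lor R)
≡ (Q \land \lnot Q) \lor (Q \land R) \lor (P \land \lnot Q) \lor (P \land R)   (distribute \land over \lor)
≡ (Q \land R) \lor (P \land \lnot Q) \lor (P \land R)   (simplify)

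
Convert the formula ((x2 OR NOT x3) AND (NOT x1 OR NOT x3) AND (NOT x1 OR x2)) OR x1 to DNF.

((x2 OR NOT x3) AND (NOT x1 OR NOT x3) AND (NOT x1 OR x2)) OR x1
≡ (x2 AND NOT x1 AND NOT x1) OR (x2 AND NOT x1 AND x2) OR (x2 AND NOT x3 AND NOT x1) OR (x2 AND NOT x3 AND x2) OR (NOT x3 AND NOT x1 AND NOT x1) OR (NOT x3 AND NOT x1 AND x2) OR (NOT x3 AND NOT x3 AND NOT x1) OR (NOT x3 AND NOT x3 AND x2) OR x1   [distribute AND over OR]
≡ (x2 AND NOT x1) OR (x2 AND NOT x3) OR (NOT x3 AND NOT x1) OR x1   [simplify]

(x2 AND NOT x1) OR (x2 AND NOT x3) OR (NOT x3 AND NOT x1) OR x1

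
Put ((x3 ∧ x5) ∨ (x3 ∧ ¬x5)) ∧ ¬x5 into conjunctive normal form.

((x3 ∧ x5) ∨ (x3 ∧ ¬x5)) ∧ ¬x5
≡ (x3 ∨ x3) ∧ (x3 ∨ ¬x5) ∧ (x5 ∨ x3) ∧ (x5 ∨ ¬x5) ∧ ¬x5   [distribute ∨ over ∧]
≡ x3 ∧ ¬x5   [simplify]

x3 ∧ ¬x5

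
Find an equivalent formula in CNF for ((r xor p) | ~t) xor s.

(r | p | ~t | s) & (~r | ~p | ~t | s) & (~r | p | ~s) & (~p | r | ~s) & (t | ~s)

((r xor p) | ~t) xor s
≡ ((r xor p) | ~t | s) & ~(((r xor p) | ~t) & s)   [expand xor]
≡ (((r | p) & ~(r & p)) | ~t | s) & ~(((r xor p) | ~t) & s)   [expand xor]
≡ (((r | p) & ~(r & p)) | ~t | s) & ~((((r | p) & ~(r & p)) | ~t) & s)   [expand xor]
≡ (((r | p) & (~r | ~p)) | ~t | s) & ~((((r | p) & ~(r & p)) | ~t) & s)   [De Morgan]
≡ (((r | p) & (~r | ~p)) | ~t | s) & (~(((r | p) & ~(r & p)) | ~t) | ~s)   [De Morgan]
≡ (((r | p) & (~r | ~p)) | ~t | s) & ((~((r | p) & ~(r & p)) & ~~t) | ~s)   [De Morgan]
≡ (((r | p) & (~r | ~p)) | ~t | s) & (((~(r | p) | ~~(r & p)) & ~~t) | ~s)   [De Morgan]
≡ (((r | p) & (~r | ~p)) | ~t | s) & ((((~r & ~p) | ~~(r & p)) & ~~t) | ~s)   [De Morgan]
≡ (((r | p) & (~r | ~p)) | ~t | s) & ((((~r & ~p) | (r & p)) & ~~t) | ~s)   [double negation]
≡ (((r | p) & (~r | ~p)) | ~t | s) & ((((~r & ~p) | (r & p)) & t) | ~s)   [double negation]
≡ (r | p | ~t | s) & (~r | ~p | ~t | s) & (~r | r | ~s) & (~r | p | ~s) & (~p | r | ~s) & (~p | p | ~s) & (t | ~s)   [distribute | over &]
≡ (r | p | ~t | s) & (~r | ~p | ~t | s) & (~r | p | ~s) & (~p | r | ~s) & (t | ~s)   [simplify]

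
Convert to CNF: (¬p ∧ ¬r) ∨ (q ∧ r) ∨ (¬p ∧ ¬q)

(¬p ∨ q) ∧ (¬p ∨ r)

(¬p ∧ ¬r) ∨ (q ∧ r) ∨ (¬p ∧ ¬q)
⇔ (¬p ∨ q ∨ ¬p) ∧ (¬p ∨ q ∨ ¬q) ∧ (¬p ∨ r ∨ ¬p) ∧ (¬p ∨ r ∨ ¬q) ∧ (¬r ∨ q ∨ ¬p) ∧ (¬r ∨ q ∨ ¬q) ∧ (¬r ∨ r ∨ ¬p) ∧ (¬r ∨ r ∨ ¬q)   [distribute ∨ over ∧]
⇔ (¬p ∨ q) ∧ (¬p ∨ r)   [simplify]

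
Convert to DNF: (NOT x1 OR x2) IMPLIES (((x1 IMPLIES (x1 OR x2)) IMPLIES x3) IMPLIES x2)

(x1 AND NOT x2) OR (NOT x1 AND NOT x3) OR (x1 AND NOT x3) OR x2

(NOT x1 OR x2) IMPLIES (((x1 IMPLIES (x1 OR x2)) IMPLIES x3) IMPLIES x2)
≡ NOT (NOT x1 OR x2) OR (((x1 IMPLIES (x1 OR x2)) IMPLIES x3) IMPLIES x2)   [eliminate IMPLIES]
≡ NOT (NOT x1 OR x2) OR NOT ((x1 IMPLIES (x1 OR x2)) IMPLIES x3) OR x2   [eliminate IMPLIES]
≡ NOT (NOT x1 OR x2) OR NOT (NOT (x1 IMPLIES (x1 OR x2)) OR x3) OR x2   [eliminate IMPLIES]
≡ NOT (NOT x1 OR x2) OR NOT (NOT (NOT x1 OR x1 OR x2) OR x3) OR x2   [eliminate IMPLIES]
≡ (NOT NOT x1 AND NOT x2) OR NOT (NOT (NOT x1 OR x1 OR x2) OR x3) OR x2   [De Morgan]
≡ (x1 AND NOT x2) OR NOT (NOT (NOT x1 OR x1 OR x2) OR x3) OR x2   [double negation]
≡ (x1 AND NOT x2) OR (NOT NOT (NOT x1 OR x1 OR x2) AND NOT x3) OR x2   [De Morgan]
≡ (x1 AND NOT x2) OR ((NOT x1 OR x1 OR x2) AND NOT x3) OR x2   [double negation]
≡ (x1 AND NOT x2) OR (NOT x1 AND NOT x3) OR (x1 AND NOT x3) OR (x2 AND NOT x3) OR x2   [distribute AND over OR]
≡ (x1 AND NOT x2) OR (NOT x1 AND NOT x3) OR (x1 AND NOT x3) OR x2   [simplify]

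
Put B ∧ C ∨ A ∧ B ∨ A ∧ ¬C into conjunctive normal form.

B ∧ C ∨ A ∧ B ∨ A ∧ ¬C
≡ (B ∨ A ∨ A) ∧ (B ∨ A ∨ ¬C) ∧ (B ∨ B ∨ A) ∧ (B ∨ B ∨ ¬C) ∧ (C ∨ A ∨ A) ∧ (C ∨ A ∨ ¬C) ∧ (C ∨ B ∨ A) ∧ (C ∨ B ∨ ¬C)   [distribute ∨ over ∧]
≡ (B ∨ A) ∧ (B ∨ ¬C) ∧ (C ∨ A)   [simplify]

(B ∨ A) ∧ (B ∨ ¬C) ∧ (C ∨ A)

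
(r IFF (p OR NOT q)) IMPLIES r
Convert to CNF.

(r IFF (p OR NOT q)) IMPLIES r
⇔ NOT (r IFF (p OR NOT q)) OR r   (eliminate IMPLIES)
⇔ NOT ((r IMPLIES (p OR NOT q)) AND ((p OR NOT q) IMPLIES r)) OR r   (eliminate IFF)
⇔ NOT ((NOT r OR p OR NOT q) AND ((p OR NOT q) IMPLIES r)) OR r   (eliminate IMPLIES)
⇔ NOT ((NOT r OR p OR NOT q) AND (NOT (p OR NOT q) OR r)) OR r   (eliminate IMPLIES)
⇔ NOT (NOT r OR p OR NOT q) OR NOT (NOT (p OR NOT q) OR r) OR r   (De Morgan)
⇔ (NOT NOT r AND NOT p AND NOT NOT q) OR NOT (NOT (p OR NOT q) OR r) OR r   (De Morgan)
⇔ (r AND NOT p AND NOT NOT q) OR NOT (NOT (p OR NOT q) OR r) OR r   (double negation)
⇔ (r AND NOT p AND q) OR NOT (NOT (p OR NOT q) OR r) OR r   (double negation)
⇔ (r AND NOT p AND q) OR (NOT NOT (p OR NOT q) AND NOT r) OR r   (De Morgan)
⇔ (r AND NOT p AND q) OR ((p OR NOT q) AND NOT r) OR r   (double negation)
⇔ (r OR p OR NOT q OR r) AND (r OR NOT r OR r) AND (NOT p OR p OR NOT q OR r) AND (NOT p OR NOT r OR r) AND (q OR p OR NOT q OR r) AND (q OR NOT r OR r)   (distribute OR over AND)
⇔ r OR p OR NOT q   (simplify)

r OR p OR NOT q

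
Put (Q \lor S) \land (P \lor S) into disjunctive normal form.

(Q \lor S) \land (P \lor S)
≡ (Q \land P) \lor (Q \land S) \lor (S \land P) \lor (S \land S)   [distribute \land over \lor]
≡ (Q \land P) \lor S   [simplify]

(Q \land P) \lor S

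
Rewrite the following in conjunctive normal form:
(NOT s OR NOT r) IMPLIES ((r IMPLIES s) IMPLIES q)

r OR q

(NOT s OR NOT r) IMPLIES ((r IMPLIES s) IMPLIES q)
= NOT (NOT s OR NOT r) OR ((r IMPLIES s) IMPLIES q)   (eliminate IMPLIES)
= NOT (NOT s OR NOT r) OR NOT (r IMPLIES s) OR q   (eliminate IMPLIES)
= NOT (NOT s OR NOT r) OR NOT (NOT r OR s) OR q   (eliminate IMPLIES)
= (NOT NOT s AND NOT NOT r) OR NOT (NOT r OR s) OR q   (De Morgan)
= (s AND NOT NOT r) OR NOT (NOT r OR s) OR q   (double negation)
= (s AND r) OR NOT (NOT r OR s) OR q   (double negation)
= (s AND r) OR (NOT NOT r AND NOT s) OR q   (De Morgan)
= (s AND r) OR (r AND NOT s) OR q   (double negation)
= (s OR r OR q) AND (s OR NOT s OR q) AND (r OR r OR q) AND (r OR NOT s OR q)   (distribute OR over AND)
= r OR q   (simplify)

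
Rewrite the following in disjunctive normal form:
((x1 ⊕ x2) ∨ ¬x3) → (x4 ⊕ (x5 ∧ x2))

((x1 ⊕ x2) ∨ ¬x3) → (x4 ⊕ (x5 ∧ x2))
= ¬((x1 ⊕ x2) ∨ ¬x3) ∨ (x4 ⊕ (x5 ∧ x2))   [eliminate →]
= ¬((x1 ∧ ¬x2) ∨ (¬x1 ∧ x2) ∨ ¬x3) ∨ (x4 ⊕ (x5 ∧ x2))   [expand ⊕]
= ¬((x1 ∧ ¬x2) ∨ (¬x1 ∧ x2) ∨ ¬x3) ∨ (x4 ∧ ¬(x5 ∧ x2)) ∨ (¬x4 ∧ x5 ∧ x2)   [expand ⊕]
= (¬(x1 ∧ ¬x2) ∧ ¬(¬x1 ∧ x2) ∧ ¬¬x3) ∨ (x4 ∧ ¬(x5 ∧ x2)) ∨ (¬x4 ∧ x5 ∧ x2)   [De Morgan]
= ((¬x1 ∨ ¬¬x2) ∧ ¬(¬x1 ∧ x2) ∧ ¬¬x3) ∨ (x4 ∧ ¬(x5 ∧ x2)) ∨ (¬x4 ∧ x5 ∧ x2)   [De Morgan]
= ((¬x1 ∨ x2) ∧ ¬(¬x1 ∧ x2) ∧ ¬¬x3) ∨ (x4 ∧ ¬(x5 ∧ x2)) ∨ (¬x4 ∧ x5 ∧ x2)   [double negation]
= ((¬x1 ∨ x2) ∧ (¬¬x1 ∨ ¬x2) ∧ ¬¬x3) ∨ (x4 ∧ ¬(x5 ∧ x2)) ∨ (¬x4 ∧ x5 ∧ x2)   [De Morgan]
= ((¬x1 ∨ x2) ∧ (x1 ∨ ¬x2) ∧ ¬¬x3) ∨ (x4 ∧ ¬(x5 ∧ x2)) ∨ (¬x4 ∧ x5 ∧ x2)   [double negation]
= ((¬x1 ∨ x2) ∧ (x1 ∨ ¬x2) ∧ x3) ∨ (x4 ∧ ¬(x5 ∧ x2)) ∨ (¬x4 ∧ x5 ∧ x2)   [double negation]
= ((¬x1 ∨ x2) ∧ (x1 ∨ ¬x2) ∧ x3) ∨ (x4 ∧ (¬x5 ∨ ¬x2)) ∨ (¬x4 ∧ x5 ∧ x2)   [De Morgan]
= (¬x1 ∧ x1 ∧ x3) ∨ (¬x1 ∧ ¬x2 ∧ x3) ∨ (x2 ∧ x1 ∧ x3) ∨ (x2 ∧ ¬x2 ∧ x3) ∨ (x4 ∧ ¬x5) ∨ (x4 ∧ ¬x2) ∨ (¬x4 ∧ x5 ∧ x2)   [distribute ∧ over ∨]
= (¬x1 ∧ ¬x2 ∧ x3) ∨ (x2 ∧ x1 ∧ x3) ∨ (x4 ∧ ¬x5) ∨ (x4 ∧ ¬x2) ∨ (¬x4 ∧ x5 ∧ x2)   [simplify]

(¬x1 ∧ ¬x2 ∧ x3) ∨ (x2 ∧ x1 ∧ x3) ∨ (x4 ∧ ¬x5) ∨ (x4 ∧ ¬x2) ∨ (¬x4 ∧ x5 ∧ x2)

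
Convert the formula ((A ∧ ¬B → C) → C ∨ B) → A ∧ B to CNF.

((A ∧ ¬B → C) → C ∨ B) → A ∧ B
⇔ ¬((A ∧ ¬B → C) → C ∨ B) ∨ A ∧ B   (eliminate →)
⇔ ¬(¬(A ∧ ¬B → C) ∨ C ∨ B) ∨ A ∧ B   (eliminate →)
⇔ ¬(¬(¬(A ∧ ¬B) ∨ C) ∨ C ∨ B) ∨ A ∧ B   (eliminate →)
⇔ ¬¬(¬(A ∧ ¬B) ∨ C) ∧ ¬C ∧ ¬B ∨ A ∧ B   (De Morgan)
⇔ (¬(A ∧ ¬B) ∨ C) ∧ ¬C ∧ ¬B ∨ A ∧ B   (double negation)
⇔ (¬A ∨ ¬¬B ∨ C) ∧ ¬C ∧ ¬B ∨ A ∧ B   (De Morgan)
⇔ (¬A ∨ B ∨ C) ∧ ¬C ∧ ¬B ∨ A ∧ B   (double negation)
⇔ (¬A ∨ B ∨ C ∨ A) ∧ (¬A ∨ B ∨ C ∨ B) ∧ (¬C ∨ A) ∧ (¬C ∨ B) ∧ (¬B ∨ A) ∧ (¬B ∨ B)   (distribute ∨ over ∧)
⇔ (¬A ∨ B ∨ C) ∧ (¬C ∨ A) ∧ (¬C ∨ B) ∧ (¬B ∨ A)   (simplify)

(¬A ∨ B ∨ C) ∧ (¬C ∨ A) ∧ (¬C ∨ B) ∧ (¬B ∨ A)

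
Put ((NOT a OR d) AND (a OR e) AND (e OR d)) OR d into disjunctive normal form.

((NOT a OR d) AND (a OR e) AND (e OR d)) OR d
≡ (NOT a AND a AND e) OR (NOT a AND a AND d) OR (NOT a AND e AND e) OR (NOT a AND e AND d) OR (d AND a AND e) OR (d AND a AND d) OR (d AND e AND e) OR (d AND e AND d) OR d   [distribute AND over OR]
≡ (NOT a AND e) OR d   [simplify]

(NOT a AND e) OR d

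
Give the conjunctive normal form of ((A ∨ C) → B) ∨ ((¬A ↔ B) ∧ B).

((A ∨ C) → B) ∨ ((¬A ↔ B) ∧ B)
≡ ¬(A ∨ C) ∨ B ∨ ((¬A ↔ B) ∧ B)   — eliminate →
≡ ¬(A ∨ C) ∨ B ∨ ((¬A → B) ∧ (B → ¬A) ∧ B)   — eliminate ↔
≡ ¬(A ∨ C) ∨ B ∨ ((¬¬A ∨ B) ∧ (B → ¬A) ∧ B)   — eliminate →
≡ ¬(A ∨ C) ∨ B ∨ ((¬¬A ∨ B) ∧ (¬B ∨ ¬A) ∧ B)   — eliminate →
≡ (¬A ∧ ¬C) ∨ B ∨ ((¬¬A ∨ B) ∧ (¬B ∨ ¬A) ∧ B)   — De Morgan
≡ (¬A ∧ ¬C) ∨ B ∨ ((A ∨ B) ∧ (¬B ∨ ¬A) ∧ B)   — double negation
≡ (¬A ∨ B ∨ A ∨ B) ∧ (¬A ∨ B ∨ ¬B ∨ ¬A) ∧ (¬A ∨ B ∨ B) ∧ (¬C ∨ B ∨ A ∨ B) ∧ (¬C ∨ B ∨ ¬B ∨ ¬A) ∧ (¬C ∨ B ∨ B)   — distribute ∨ over ∧
≡ (¬A ∨ B) ∧ (¬C ∨ B)   — simplify

(¬A ∨ B) ∧ (¬C ∨ B)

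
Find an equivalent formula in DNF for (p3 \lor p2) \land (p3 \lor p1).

(p3 \lor p2) \land (p3 \lor p1)
≡ (p3 \land p3) \lor (p3 \land p1) \lor (p2 \land p3) \lor (p2 \land p1)   [distribute \land over \lor]
≡ p3 \lor (p2 \land p1)   [simplify]

p3 \lor (p2 \land p1)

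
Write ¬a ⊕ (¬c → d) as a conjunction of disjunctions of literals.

¬a ⊕ (¬c → d)
⇔ (¬a ∨ (¬c → d)) ∧ ¬(¬a ∧ (¬c → d))   [expand ⊕]
⇔ (¬a ∨ ¬¬c ∨ d) ∧ ¬(¬a ∧ (¬c → d))   [eliminate →]
⇔ (¬a ∨ ¬¬c ∨ d) ∧ ¬(¬a ∧ (¬¬c ∨ d))   [eliminate →]
⇔ (¬a ∨ c ∨ d) ∧ ¬(¬a ∧ (¬¬c ∨ d))   [double negation]
⇔ (¬a ∨ c ∨ d) ∧ (¬¬a ∨ ¬(¬¬c ∨ d))   [De Morgan]
⇔ (¬a ∨ c ∨ d) ∧ (a ∨ ¬(¬¬c ∨ d))   [double negation]
⇔ (¬a ∨ c ∨ d) ∧ (a ∨ (¬¬¬c ∧ ¬d))   [De Morgan]
⇔ (¬a ∨ c ∨ d) ∧ (a ∨ (¬c ∧ ¬d))   [double negation]
⇔ (¬a ∨ c ∨ d) ∧ (a ∨ ¬c) ∧ (a ∨ ¬d)   [distribute ∨ over ∧]

(¬a ∨ c ∨ d) ∧ (a ∨ ¬c) ∧ (a ∨ ¬d)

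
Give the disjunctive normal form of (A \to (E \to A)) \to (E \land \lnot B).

(A \to (E \to A)) \to (E \land \lnot B)
⇔ \lnot (A \to (E \to A)) \lor (E \land \lnot B)   [eliminate \to]
⇔ \lnot (\lnot A \lor (E \to A)) \lor (E \land \lnot B)   [eliminate \to]
⇔ \lnot (\lnot A \lor \lnot E \lor A) \lor (E \land \lnot B)   [eliminate \to]
⇔ (\lnot \lnot A \land \lnot \lnot E \land \lnot A) \lor (E \land \lnot B)   [De Morgan]
⇔ (A \land \lnot \lnot E \land \lnot A) \lor (E \land \lnot B)   [double negation]
⇔ (A \land E \land \lnot A) \lor (E \land \lnot B)   [double negation]
⇔ E \land \lnot B   [simplify]

E \land \lnot B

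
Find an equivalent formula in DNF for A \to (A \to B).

A \to (A \to B)
= \lnot A \lor (A \to B)   [eliminate \to]
= \lnot A \lor \lnot A \lor B   [eliminate \to]
= \lnot A \lor B   [simplify]

\lnot A \lor B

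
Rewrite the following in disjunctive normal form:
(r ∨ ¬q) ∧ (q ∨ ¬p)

r ∧ q ∨ r ∧ ¬p ∨ ¬q ∧ ¬p

(r ∨ ¬q) ∧ (q ∨ ¬p)
⇔ r ∧ q ∨ r ∧ ¬p ∨ ¬q ∧ q ∨ ¬q ∧ ¬p   [distribute ∧ over ∨]
⇔ r ∧ q ∨ r ∧ ¬p ∨ ¬q ∧ ¬p   [simplify]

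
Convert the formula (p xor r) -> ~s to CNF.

(p xor r) -> ~s
≡ ~(p xor r) | ~s   — eliminate ->
≡ ~((p | r) & ~(p & r)) | ~s   — expand xor
≡ ~(p | r) | ~~(p & r) | ~s   — De Morgan
≡ (~p & ~r) | ~~(p & r) | ~s   — De Morgan
≡ (~p & ~r) | (p & r) | ~s   — double negation
≡ (~p | p | ~s) & (~p | r | ~s) & (~r | p | ~s) & (~r | r | ~s)   — distribute | over &
≡ (~p | r | ~s) & (~r | p | ~s)   — simplify

(~p | r | ~s) & (~r | p | ~s)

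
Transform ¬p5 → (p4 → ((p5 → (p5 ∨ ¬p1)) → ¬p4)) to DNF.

p5 ∨ ¬p4

¬p5 → (p4 → ((p5 → (p5 ∨ ¬p1)) → ¬p4))
= ¬¬p5 ∨ (p4 → ((p5 → (p5 ∨ ¬p1)) → ¬p4))   [eliminate →]
= ¬¬p5 ∨ ¬p4 ∨ ((p5 → (p5 ∨ ¬p1)) → ¬p4)   [eliminate →]
= ¬¬p5 ∨ ¬p4 ∨ ¬(p5 → (p5 ∨ ¬p1)) ∨ ¬p4   [eliminate →]
= ¬¬p5 ∨ ¬p4 ∨ ¬(¬p5 ∨ p5 ∨ ¬p1) ∨ ¬p4   [eliminate →]
= p5 ∨ ¬p4 ∨ ¬(¬p5 ∨ p5 ∨ ¬p1) ∨ ¬p4   [double negation]
= p5 ∨ ¬p4 ∨ (¬¬p5 ∧ ¬p5 ∧ ¬¬p1) ∨ ¬p4   [De Morgan]
= p5 ∨ ¬p4 ∨ (p5 ∧ ¬p5 ∧ ¬¬p1) ∨ ¬p4   [double negation]
= p5 ∨ ¬p4 ∨ (p5 ∧ ¬p5 ∧ p1) ∨ ¬p4   [double negation]
= p5 ∨ ¬p4   [simplify]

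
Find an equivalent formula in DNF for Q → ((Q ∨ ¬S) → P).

Q → ((Q ∨ ¬S) → P)
⇔ ¬Q ∨ ((Q ∨ ¬S) → P)   — eliminate →
⇔ ¬Q ∨ ¬(Q ∨ ¬S) ∨ P   — eliminate →
⇔ ¬Q ∨ (¬Q ∧ ¬¬S) ∨ P   — De Morgan
⇔ ¬Q ∨ (¬Q ∧ S) ∨ P   — double negation
⇔ ¬Q ∨ P   — simplify

¬Q ∨ P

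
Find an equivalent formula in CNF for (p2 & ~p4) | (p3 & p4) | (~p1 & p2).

(p2 & ~p4) | (p3 & p4) | (~p1 & p2)
≡ (p2 | p3 | ~p1) & (p2 | p3 | p2) & (p2 | p4 | ~p1) & (p2 | p4 | p2) & (~p4 | p3 | ~p1) & (~p4 | p3 | p2) & (~p4 | p4 | ~p1) & (~p4 | p4 | p2)   (distribute | over &)
≡ (p2 | p3) & (p2 | p4) & (~p4 | p3 | ~p1)   (simplify)

(p2 | p3) & (p2 | p4) & (~p4 | p3 | ~p1)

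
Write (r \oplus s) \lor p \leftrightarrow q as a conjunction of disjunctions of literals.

(\lnot r \lor s \lor q) \land (\lnot s \lor r \lor q) \land (\lnot p \lor q) \land (\lnot q \lor r \lor s \lor p) \land (\lnot q \lor \lnot r \lor \lnot s \lor p)

(r \oplus s) \lor p \leftrightarrow q
= ((r \oplus s) \lor p \to q) \land (q \to (r \oplus s) \lor p)   (eliminate \leftrightarrow)
= (\lnot ((r \oplus s) \lor p) \lor q) \land (q \to (r \oplus s) \lor p)   (eliminate \to)
= (\lnot ((r \lor s) \land \lnot (r \land s) \lor p) \lor q) \land (q \to (r \oplus s) \lor p)   (expand \oplus)
= (\lnot ((r \lor s) \land \lnot (r \land s) \lor p) \lor q) \land (\lnot q \lor (r \oplus s) \lor p)   (eliminate \to)
= (\lnot ((r \lor s) \land \lnot (r \land s) \lor p) \lor q) \land (\lnot q \lor (r \lor s) \land \lnot (r \land s) \lor p)   (expand \oplus)
= (\lnot ((r \lor s) \land \lnot (r \land s)) \land \lnot p \lor q) \land (\lnot q \lor (r \lor s) \land \lnot (r \land s) \lor p)   (De Morgan)
= ((\lnot (r \lor s) \lor \lnot \lnot (r \land s)) \land \lnot p \lor q) \land (\lnot q \lor (r \lor s) \land \lnot (r \land s) \lor p)   (De Morgan)
= ((\lnot r \land \lnot s \lor \lnot \lnot (r \land s)) \land \lnot p \lor q) \land (\lnot q \lor (r \lor s) \land \lnot (r \land s) \lor p)   (De Morgan)
= ((\lnot r \land \lnot s \lor r \land s) \land \lnot p \lor q) \land (\lnot q \lor (r \lor s) \land \lnot (r \land s) \lor p)   (double negation)
= ((\lnot r \land \lnot s \lor r \land s) \land \lnot p \lor q) \land (\lnot q \lor (r \lor s) \land (\lnot r \lor \lnot s) \lor p)   (De Morgan)
= (\lnot r \lor r \lor q) \land (\lnot r \lor s \lor q) \land (\lnot s \lor r \lor q) \land (\lnot s \lor s \lor q) \land (\lnot p \lor q) \land (\lnot q \lor r \lor s \lor p) \land (\lnot q \lor \lnot r \lor \lnot s \lor p)   (distribute \lor over \land)
= (\lnot r \lor s \lor q) \land (\lnot s \lor r \lor q) \land (\lnot p \lor q) \land (\lnot q \lor r \lor s \lor p) \land (\lnot q \lor \lnot r \lor \lnot s \lor p)   (simplify)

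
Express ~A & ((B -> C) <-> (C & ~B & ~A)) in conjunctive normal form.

~A & (B | C) & (~C | ~B)

~A & ((B -> C) <-> (C & ~B & ~A))
≡ ~A & ((B -> C) -> (C & ~B & ~A)) & ((C & ~B & ~A) -> (B -> C))   [eliminate <->]
≡ ~A & (~(B -> C) | (C & ~B & ~A)) & ((C & ~B & ~A) -> (B -> C))   [eliminate ->]
≡ ~A & (~(~B | C) | (C & ~B & ~A)) & ((C & ~B & ~A) -> (B -> C))   [eliminate ->]
≡ ~A & (~(~B | C) | (C & ~B & ~A)) & (~(C & ~B & ~A) | (B -> C))   [eliminate ->]
≡ ~A & (~(~B | C) | (C & ~B & ~A)) & (~(C & ~B & ~A) | ~B | C)   [eliminate ->]
≡ ~A & ((~~B & ~C) | (C & ~B & ~A)) & (~(C & ~B & ~A) | ~B | C)   [De Morgan]
≡ ~A & ((B & ~C) | (C & ~B & ~A)) & (~(C & ~B & ~A) | ~B | C)   [double negation]
≡ ~A & ((B & ~C) | (C & ~B & ~A)) & (~C | ~~B | ~~A | ~B | C)   [De Morgan]
≡ ~A & ((B & ~C) | (C & ~B & ~A)) & (~C | B | ~~A | ~B | C)   [double negation]
≡ ~A & ((B & ~C) | (C & ~B & ~A)) & (~C | B | A | ~B | C)   [double negation]
≡ ~A & (B | C) & (B | ~B) & (B | ~A) & (~C | C) & (~C | ~B) & (~C | ~A) & (~C | B | A | ~B | C)   [distribute | over &]
≡ ~A & (B | C) & (~C | ~B)   [simplify]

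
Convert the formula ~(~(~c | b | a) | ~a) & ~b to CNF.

a & ~b

~(~(~c | b | a) | ~a) & ~b
≡ ~~(~c | b | a) & ~~a & ~b
≡ (~c | b | a) & ~~a & ~b
≡ (~c | b | a) & a & ~b
≡ a & ~b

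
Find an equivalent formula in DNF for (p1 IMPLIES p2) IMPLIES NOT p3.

(p1 AND NOT p2) OR NOT p3

(p1 IMPLIES p2) IMPLIES NOT p3
⇔ NOT (p1 IMPLIES p2) OR NOT p3   [eliminate IMPLIES]
⇔ NOT (NOT p1 OR p2) OR NOT p3   [eliminate IMPLIES]
⇔ (NOT NOT p1 AND NOT p2) OR NOT p3   [De Morgan]
⇔ (p1 AND NOT p2) OR NOT p3   [double negation]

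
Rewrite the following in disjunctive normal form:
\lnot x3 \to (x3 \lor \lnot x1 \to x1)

\lnot x3 \to (x3 \lor \lnot x1 \to x1)
= \lnot \lnot x3 \lor (x3 \lor \lnot x1 \to x1)   [eliminate \to]
= \lnot \lnot x3 \lor \lnot (x3 \lor \lnot x1) \lor x1   [eliminate \to]
= x3 \lor \lnot (x3 \lor \lnot x1) \lor x1   [double negation]
= x3 \lor \lnot x3 \land \lnot \lnot x1 \lor x1   [De Morgan]
= x3 \lor \lnot x3 \land x1 \lor x1   [double negation]
= x3 \lor x1   [simplify]

x3 \lor x1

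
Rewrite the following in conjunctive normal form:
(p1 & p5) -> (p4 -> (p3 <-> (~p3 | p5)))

(p1 & p5) -> (p4 -> (p3 <-> (~p3 | p5)))
≡ ~(p1 & p5) | (p4 -> (p3 <-> (~p3 | p5)))   [eliminate ->]
≡ ~(p1 & p5) | ~p4 | (p3 <-> (~p3 | p5))   [eliminate ->]
≡ ~(p1 & p5) | ~p4 | ((p3 -> (~p3 | p5)) & ((~p3 | p5) -> p3))   [eliminate <->]
≡ ~(p1 & p5) | ~p4 | ((~p3 | ~p3 | p5) & ((~p3 | p5) -> p3))   [eliminate ->]
≡ ~(p1 & p5) | ~p4 | ((~p3 | ~p3 | p5) & (~(~p3 | p5) | p3))   [eliminate ->]
≡ ~p1 | ~p5 | ~p4 | ((~p3 | ~p3 | p5) & (~(~p3 | p5) | p3))   [De Morgan]
≡ ~p1 | ~p5 | ~p4 | ((~p3 | ~p3 | p5) & ((~~p3 & ~p5) | p3))   [De Morgan]
≡ ~p1 | ~p5 | ~p4 | ((~p3 | ~p3 | p5) & ((p3 & ~p5) | p3))   [double negation]
≡ (~p1 | ~p5 | ~p4 | ~p3 | ~p3 | p5) & (~p1 | ~p5 | ~p4 | p3 | p3) & (~p1 | ~p5 | ~p4 | ~p5 | p3)   [distribute | over &]
≡ ~p1 | ~p5 | ~p4 | p3   [simplify]

~p1 | ~p5 | ~p4 | p3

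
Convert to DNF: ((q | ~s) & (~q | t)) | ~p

((q | ~s) & (~q | t)) | ~p
≡ (q & ~q) | (q & t) | (~s & ~q) | (~s & t) | ~p   [distribute & over |]
≡ (q & t) | (~s & ~q) | (~s & t) | ~p   [simplify]

(q & t) | (~s & ~q) | (~s & t) | ~p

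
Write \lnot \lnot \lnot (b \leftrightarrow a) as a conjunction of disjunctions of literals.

(b \lor a) \land (\lnot a \lor \lnot b)

\lnot \lnot \lnot (b \leftrightarrow a)
⇔ \lnot \lnot \lnot ((b \to a) \land (a \to b))
⇔ \lnot \lnot \lnot ((\lnot b \lor a) \land (a \to b))
⇔ \lnot \lnot \lnot ((\lnot b \lor a) \land (\lnot a \lor b))
⇔ \lnot ((\lnot b \lor a) \land (\lnot a \lor b))
⇔ \lnot (\lnot b \lor a) \lor \lnot (\lnot a \lor b)
⇔ (\lnot \lnot b \land \lnot a) \lor \lnot (\lnot a \lor b)
⇔ (b \land \lnot a) \lor \lnot (\lnot a \lor b)
⇔ (b \land \lnot a) \lor (\lnot \lnot a \land \lnot b)
⇔ (b \land \lnot a) \lor (a \land \lnot b)
⇔ (b \lor a) \land (b \lor \lnot b) \land (\lnot a \lor a) \land (\lnot a \lor \lnot b)
⇔ (b \lor a) \land (\lnot a \lor \lnot b)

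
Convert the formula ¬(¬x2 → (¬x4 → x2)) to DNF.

¬(¬x2 → (¬x4 → x2))
≡ ¬(¬¬x2 ∨ (¬x4 → x2))   (eliminate →)
≡ ¬(¬¬x2 ∨ ¬¬x4 ∨ x2)   (eliminate →)
≡ ¬¬¬x2 ∧ ¬¬¬x4 ∧ ¬x2   (De Morgan)
≡ ¬x2 ∧ ¬¬¬x4 ∧ ¬x2   (double negation)
≡ ¬x2 ∧ ¬x4 ∧ ¬x2   (double negation)
≡ ¬x2 ∧ ¬x4   (simplify)

¬x2 ∧ ¬x4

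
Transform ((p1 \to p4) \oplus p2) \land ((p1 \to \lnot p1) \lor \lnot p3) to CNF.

(\lnot p1 \lor p4 \lor p2) \land (p1 \lor \lnot p2) \land (\lnot p4 \lor \lnot p2) \land (\lnot p1 \lor \lnot p3)

((p1 \to p4) \oplus p2) \land ((p1 \to \lnot p1) \lor \lnot p3)
≡ ((p1 \to p4) \lor p2) \land \lnot ((p1 \to p4) \land p2) \land ((p1 \to \lnot p1) \lor \lnot p3)   [expand \oplus]
≡ (\lnot p1 \lor p4 \lor p2) \land \lnot ((p1 \to p4) \land p2) \land ((p1 \to \lnot p1) \lor \lnot p3)   [eliminate \to]
≡ (\lnot p1 \lor p4 \lor p2) \land \lnot ((\lnot p1 \lor p4) \land p2) \land ((p1 \to \lnot p1) \lor \lnot p3)   [eliminate \to]
≡ (\lnot p1 \lor p4 \lor p2) \land \lnot ((\lnot p1 \lor p4) \land p2) \land (\lnot p1 \lor \lnot p1 \lor \lnot p3)   [eliminate \to]
≡ (\lnot p1 \lor p4 \lor p2) \land (\lnot (\lnot p1 \lor p4) \lor \lnot p2) \land (\lnot p1 \lor \lnot p1 \lor \lnot p3)   [De Morgan]
≡ (\lnot p1 \lor p4 \lor p2) \land ((\lnot \lnot p1 \land \lnot p4) \lor \lnot p2) \land (\lnot p1 \lor \lnot p1 \lor \lnot p3)   [De Morgan]
≡ (\lnot p1 \lor p4 \lor p2) \land ((p1 \land \lnot p4) \lor \lnot p2) \land (\lnot p1 \lor \lnot p1 \lor \lnot p3)   [double negation]
≡ (\lnot p1 \lor p4 \lor p2) \land (p1 \lor \lnot p2) \land (\lnot p4 \lor \lnot p2) \land (\lnot p1 \lor \lnot p1 \lor \lnot p3)   [distribute \lor over \land]
≡ (\lnot p1 \lor p4 \lor p2) \land (p1 \lor \lnot p2) \land (\lnot p4 \lor \lnot p2) \land (\lnot p1 \lor \lnot p3)   [simplify]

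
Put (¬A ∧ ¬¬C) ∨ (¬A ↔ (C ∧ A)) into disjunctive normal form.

(¬A ∧ ¬¬C) ∨ (¬A ↔ (C ∧ A))
⇔ (¬A ∧ ¬¬C) ∨ ((¬A → (C ∧ A)) ∧ ((C ∧ A) → ¬A))   [eliminate ↔]
⇔ (¬A ∧ ¬¬C) ∨ ((¬¬A ∨ (C ∧ A)) ∧ ((C ∧ A) → ¬A))   [eliminate →]
⇔ (¬A ∧ ¬¬C) ∨ ((¬¬A ∨ (C ∧ A)) ∧ (¬(C ∧ A) ∨ ¬A))   [eliminate →]
⇔ (¬A ∧ C) ∨ ((¬¬A ∨ (C ∧ A)) ∧ (¬(C ∧ A) ∨ ¬A))   [double negation]
⇔ (¬A ∧ C) ∨ ((A ∨ (C ∧ A)) ∧ (¬(C ∧ A) ∨ ¬A))   [double negation]
⇔ (¬A ∧ C) ∨ ((A ∨ (C ∧ A)) ∧ (¬C ∨ ¬A ∨ ¬A))   [De Morgan]
⇔ (¬A ∧ C) ∨ (A ∧ ¬C) ∨ (A ∧ ¬A) ∨ (A ∧ ¬A) ∨ (C ∧ A ∧ ¬C) ∨ (C ∧ A ∧ ¬A) ∨ (C ∧ A ∧ ¬A)   [distribute ∧ over ∨]
⇔ (¬A ∧ C) ∨ (A ∧ ¬C)   [simplify]

(¬A ∧ C) ∨ (A ∧ ¬C)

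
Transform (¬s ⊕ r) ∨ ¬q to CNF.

(¬s ⊕ r) ∨ ¬q
≡ ((¬s ∨ r) ∧ ¬(¬s ∧ r)) ∨ ¬q   — expand ⊕
≡ ((¬s ∨ r) ∧ (¬¬s ∨ ¬r)) ∨ ¬q   — De Morgan
≡ ((¬s ∨ r) ∧ (s ∨ ¬r)) ∨ ¬q   — double negation
≡ (¬s ∨ r ∨ ¬q) ∧ (s ∨ ¬r ∨ ¬q)   — distribute ∨ over ∧

(¬s ∨ r ∨ ¬q) ∧ (s ∨ ¬r ∨ ¬q)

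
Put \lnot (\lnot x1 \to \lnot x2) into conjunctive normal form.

\lnot x1 \land x2

\lnot (\lnot x1 \to \lnot x2)
≡ \lnot (\lnot \lnot x1 \lor \lnot x2)   — eliminate \to
≡ \lnot \lnot \lnot x1 \land \lnot \lnot x2   — De Morgan
≡ \lnot x1 \land \lnot \lnot x2   — double negation
≡ \lnot x1 \land x2   — double negation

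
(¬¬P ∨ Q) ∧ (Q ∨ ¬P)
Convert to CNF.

(¬¬P ∨ Q) ∧ (Q ∨ ¬P)
≡ (P ∨ Q) ∧ (Q ∨ ¬P)   (double negation)

(P ∨ Q) ∧ (Q ∨ ¬P)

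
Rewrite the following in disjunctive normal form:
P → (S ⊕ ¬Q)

P → (S ⊕ ¬Q)
= ¬P ∨ (S ⊕ ¬Q)   [eliminate →]
= ¬P ∨ (S ∧ ¬¬Q) ∨ (¬S ∧ ¬Q)   [expand ⊕]
= ¬P ∨ (S ∧ Q) ∨ (¬S ∧ ¬Q)   [double negation]

¬P ∨ (S ∧ Q) ∨ (¬S ∧ ¬Q)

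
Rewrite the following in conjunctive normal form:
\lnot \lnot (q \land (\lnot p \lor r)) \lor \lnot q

\lnot p \lor r \lor \lnot q

\lnot \lnot (q \land (\lnot p \lor r)) \lor \lnot q
⇔ (q \land (\lnot p \lor r)) \lor \lnot q   [double negation]
⇔ (q \lor \lnot q) \land (\lnot p \lor r \lor \lnot q)   [distribute \lor over \land]
⇔ \lnot p \lor r \lor \lnot q   [simplify]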